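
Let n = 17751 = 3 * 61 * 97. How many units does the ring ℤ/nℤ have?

11520

φ(17751) = 17751 · (1 − 1/3) · (1 − 1/61) · (1 − 1/97)
       = 17751 · 11520/17751 = 11520.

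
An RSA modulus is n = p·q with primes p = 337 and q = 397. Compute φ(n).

φ(pq) = (p−1)(q−1) = 336 · 396 = 133056.

133056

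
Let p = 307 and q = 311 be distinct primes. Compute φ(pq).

94860

φ(95477) = 95477 · (1 − 1/307) · (1 − 1/311)
       = 95477 · 94860/95477 = 94860.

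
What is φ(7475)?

Prime factorization: 7475 = 5^2 · 13 · 23.
φ(5^2) = 5^2 − 5^1 = 25 − 5 = 20.
φ(13) = 13 − 1 = 12.
φ(23) = 23 − 1 = 22.
φ(7475) = 20 × 12 × 22 = 5280.

5280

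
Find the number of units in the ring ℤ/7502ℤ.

Factor 7502: 7502 = 2 × 11**2 × 31.
φ(7502) = 7502 · (1 − 1/2) · (1 − 1/11) · (1 − 1/31)
       = 7502 · 300/682 = 3300.

3300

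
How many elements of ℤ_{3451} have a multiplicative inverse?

2688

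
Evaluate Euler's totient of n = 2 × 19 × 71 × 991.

1247400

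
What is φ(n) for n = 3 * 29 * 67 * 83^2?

25154976

φ(3) = 3 − 1 = 2.
φ(29) = 29 − 1 = 28.
φ(67) = 67 − 1 = 66.
φ(83^2) = 83^1·(83−1) = 83·82 = 6806.
φ(40155981) = 2 × 28 × 66 × 6806 = 25154976.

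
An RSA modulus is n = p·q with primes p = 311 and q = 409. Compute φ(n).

For distinct primes, φ(pq) = (p−1)(q−1) = 310 × 408 = 126480.

126480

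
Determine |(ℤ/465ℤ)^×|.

240

Factor 465: 465 = 3 * 5 * 31.
φ(465) = 465 · (1 − 1/3) · (1 − 1/5) · (1 − 1/31)
       = 465 · 240/465 = 240.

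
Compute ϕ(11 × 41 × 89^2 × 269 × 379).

317365171200

φ(11) = 11 − 1 = 10.
φ(41) = 41 − 1 = 40.
φ(89^2) = 89^1·(89−1) = 89·88 = 7832.
φ(269) = 269 − 1 = 268.
φ(379) = 379 − 1 = 378.
φ(364206795821) = 10 × 40 × 7832 × 268 × 378 = 317365171200.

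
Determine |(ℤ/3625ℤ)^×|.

2800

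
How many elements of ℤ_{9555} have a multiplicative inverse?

4032

Factor 9555: 9555 = 3 · 5 · 7**2 · 13.
φ(3) = 3 − 1 = 2.
φ(5) = 5 − 1 = 4.
φ(7^2) = 7^2 − 7^1 = 49 − 7 = 42.
φ(13) = 13 − 1 = 12.
Multiply: 2 · 4 · 42 · 12 = 4032.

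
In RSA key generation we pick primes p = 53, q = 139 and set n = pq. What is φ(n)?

7176

φ(53) = 53 − 1 = 52.
φ(139) = 139 − 1 = 138.
Multiply: 52 · 138 = 7176.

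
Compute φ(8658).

2592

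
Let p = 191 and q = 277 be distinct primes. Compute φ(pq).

52440

φ(191) = 191 − 1 = 190.
φ(277) = 277 − 1 = 276.
φ(52907) = 190 × 276 = 52440.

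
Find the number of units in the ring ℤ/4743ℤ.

2880

First factor: 4743 = 3**2 · 17 · 31.
φ(3^2) = 3^1·(3−1) = 3·2 = 6.
φ(17) = 17 − 1 = 16.
φ(31) = 31 − 1 = 30.
Multiply: 6 · 16 · 30 = 2880.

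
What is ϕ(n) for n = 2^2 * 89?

176

φ(2^2) = 2^1·(2−1) = 2·1 = 2.
φ(89) = 89 − 1 = 88.
φ(356) = 2 × 88 = 176.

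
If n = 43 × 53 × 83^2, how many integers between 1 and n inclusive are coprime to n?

14864304

φ(43) = 43 − 1 = 42.
φ(53) = 53 − 1 = 52.
φ(83^2) = 83^2 − 83^1 = 6889 − 83 = 6806.
φ(15700031) = 42 × 52 × 6806 = 14864304.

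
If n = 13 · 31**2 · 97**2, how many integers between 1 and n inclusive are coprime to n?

103921920

φ(13) = 13 − 1 = 12.
φ(31^2) = 31^2 − 31^1 = 961 − 31 = 930.
φ(97^2) = 97^2 − 97^1 = 9409 − 97 = 9312.
Multiply: 12 · 930 · 9312 = 103921920.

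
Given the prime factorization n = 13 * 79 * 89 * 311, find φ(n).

25534080

φ(28426333) = 28426333 · (1 − 1/13) · (1 − 1/79) · (1 − 1/89) · (1 − 1/311)
       = 28426333 · 25534080/28426333 = 25534080.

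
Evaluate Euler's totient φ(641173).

Prime factorization: 641173 = 13 · 31 · 37 · 43.
φ(641173) = 641173 · (1 − 1/13) · (1 − 1/31) · (1 − 1/37) · (1 − 1/43)
       = 641173 · 544320/641173 = 544320.

544320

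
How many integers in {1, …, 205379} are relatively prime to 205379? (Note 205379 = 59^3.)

φ(205379) = 205379 · (1 − 1/59)
       = 205379 · 58/59 = 201898.

201898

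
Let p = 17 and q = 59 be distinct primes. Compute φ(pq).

928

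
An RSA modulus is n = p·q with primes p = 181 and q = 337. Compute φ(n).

60480

φ(181) = 181 − 1 = 180.
φ(337) = 337 − 1 = 336.
Since φ is multiplicative, φ(60997) = 180 · 336 = 60480.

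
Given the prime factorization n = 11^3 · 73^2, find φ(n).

6359760

φ(11^3) = 11^3 − 11^2 = 1331 − 121 = 1210.
φ(73^2) = 73^2 − 73^1 = 5329 − 73 = 5256.
Multiply: 1210 · 5256 = 6359760.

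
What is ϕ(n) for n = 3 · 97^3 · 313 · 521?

293091102720

φ(446496972387) = 446496972387 · (1 − 1/3) · (1 − 1/97) · (1 − 1/313) · (1 − 1/521)
       = 446496972387 · 31150080/47454243 = 293091102720.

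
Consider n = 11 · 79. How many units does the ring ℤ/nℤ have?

780

φ(11) = 11 − 1 = 10.
φ(79) = 79 − 1 = 78.
Since φ is multiplicative, φ(869) = 10 · 78 = 780.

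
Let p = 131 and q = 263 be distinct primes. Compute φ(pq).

34060

φ(34453) = 34453 · (1 − 1/131) · (1 − 1/263)
       = 34453 · 34060/34453 = 34060.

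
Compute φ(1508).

672

1508 = 2^2 · 13 · 29.
φ(1508) = 1508 · (1 − 1/2) · (1 − 1/13) · (1 − 1/29)
       = 1508 · 336/754 = 672.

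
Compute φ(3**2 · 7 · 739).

26568

φ(3^2) = 3^2 − 3^1 = 9 − 3 = 6.
φ(7) = 7 − 1 = 6.
φ(739) = 739 − 1 = 738.
φ(46557) = 6 × 6 × 738 = 26568.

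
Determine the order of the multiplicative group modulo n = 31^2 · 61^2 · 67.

224650800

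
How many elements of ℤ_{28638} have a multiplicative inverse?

9072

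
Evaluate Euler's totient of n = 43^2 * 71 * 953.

120351840

φ(43^2) = 43^1·(43−1) = 43·42 = 1806.
φ(71) = 71 − 1 = 70.
φ(953) = 953 − 1 = 952.
φ(125108887) = 1806 × 70 × 952 = 120351840.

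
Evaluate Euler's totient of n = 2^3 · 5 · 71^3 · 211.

1185643200

φ(2^3) = 2^3 − 2^2 = 8 − 4 = 4.
φ(5) = 5 − 1 = 4.
φ(71^3) = 71^2·(71−1) = 5041·70 = 352870.
φ(211) = 211 − 1 = 210.
φ(3020768840) = 4 × 4 × 352870 × 210 = 1185643200.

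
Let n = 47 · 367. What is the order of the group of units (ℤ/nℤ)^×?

16836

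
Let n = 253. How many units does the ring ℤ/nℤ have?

220

253 = 11 · 23.
φ(253) = 253 · (1 − 1/11) · (1 − 1/23)
       = 253 · 220/253 = 220.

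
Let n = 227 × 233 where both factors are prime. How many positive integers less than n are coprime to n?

For distinct primes, φ(pq) = (p−1)(q−1) = 226 × 232 = 52432.

52432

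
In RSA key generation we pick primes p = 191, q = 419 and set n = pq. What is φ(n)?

79420

φ(191) = 191 − 1 = 190.
φ(419) = 419 − 1 = 418.
Since φ is multiplicative, φ(80029) = 190 · 418 = 79420.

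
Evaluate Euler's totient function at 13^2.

φ(169) = 169 · (1 − 1/13)
       = 169 · 12/13 = 156.

156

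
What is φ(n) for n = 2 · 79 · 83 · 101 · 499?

φ(660932486) = 660932486 · (1 − 1/2) · (1 − 1/79) · (1 − 1/83) · (1 − 1/101) · (1 − 1/499)
       = 660932486 · 318520800/660932486 = 318520800.

318520800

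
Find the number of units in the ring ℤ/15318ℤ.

First factor: 15318 = 2 · 3^2 · 23 · 37.
φ(2) = 2 − 1 = 1.
φ(3^2) = 3^2 − 3^1 = 9 − 3 = 6.
φ(23) = 23 − 1 = 22.
φ(37) = 37 − 1 = 36.
φ(15318) = 1 × 6 × 22 × 36 = 4752.

4752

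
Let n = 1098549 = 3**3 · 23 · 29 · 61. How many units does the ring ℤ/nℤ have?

665280

φ(1098549) = 1098549 · (1 − 1/3) · (1 − 1/23) · (1 − 1/29) · (1 − 1/61)
       = 1098549 · 73920/122061 = 665280.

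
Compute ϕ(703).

First factor: 703 = 19 · 37.
φ(19) = 19 − 1 = 18.
φ(37) = 37 − 1 = 36.
Multiply: 18 · 36 = 648.

648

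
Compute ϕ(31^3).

28830

φ(31^3) = 31^3 − 31^2 = 29791 − 961 = 28830.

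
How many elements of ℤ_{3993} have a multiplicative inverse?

3993 = 3 · 11^3.
φ(3993) = 3993 · (1 − 1/3) · (1 − 1/11)
       = 3993 · 20/33 = 2420.

2420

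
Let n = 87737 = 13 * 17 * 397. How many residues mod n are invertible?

φ(13) = 13 − 1 = 12.
φ(17) = 17 − 1 = 16.
φ(397) = 397 − 1 = 396.
Multiply: 12 · 16 · 396 = 76032.

76032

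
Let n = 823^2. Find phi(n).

676506

φ(823^2) = 823^1·(823−1) = 823·822 = 676506.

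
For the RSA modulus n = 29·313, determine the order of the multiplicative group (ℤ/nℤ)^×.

8736

φ(9077) = 9077 · (1 − 1/29) · (1 − 1/313)
       = 9077 · 8736/9077 = 8736.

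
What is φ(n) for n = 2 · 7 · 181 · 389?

419040

φ(985726) = 985726 · (1 − 1/2) · (1 − 1/7) · (1 − 1/181) · (1 − 1/389)
       = 985726 · 419040/985726 = 419040.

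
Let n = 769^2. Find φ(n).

φ(769^2) = 769^1·(769−1) = 769·768 = 590592.

590592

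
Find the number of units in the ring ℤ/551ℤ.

551 = 19 · 29.
φ(19) = 19 − 1 = 18.
φ(29) = 29 − 1 = 28.
φ(551) = 18 × 28 = 504.

504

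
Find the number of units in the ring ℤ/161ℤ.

First factor: 161 = 7 · 23.
φ(161) = 161 · (1 − 1/7) · (1 − 1/23)
       = 161 · 132/161 = 132.

132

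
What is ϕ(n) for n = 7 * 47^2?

12972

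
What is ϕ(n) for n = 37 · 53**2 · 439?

φ(45626587) = 45626587 · (1 − 1/37) · (1 − 1/53) · (1 − 1/439)
       = 45626587 · 819936/860879 = 43456608.

43456608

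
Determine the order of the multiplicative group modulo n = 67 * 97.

6336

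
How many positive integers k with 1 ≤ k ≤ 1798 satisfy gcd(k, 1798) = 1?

840

1798 = 2 · 29 · 31.
φ(2) = 2 − 1 = 1.
φ(29) = 29 − 1 = 28.
φ(31) = 31 − 1 = 30.
φ(1798) = 1 × 28 × 30 = 840.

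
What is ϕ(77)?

60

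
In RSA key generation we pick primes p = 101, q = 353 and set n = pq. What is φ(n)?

35200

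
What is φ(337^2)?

113232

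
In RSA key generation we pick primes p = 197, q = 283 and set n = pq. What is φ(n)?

φ(pq) = (p−1)(q−1) = 196 · 282 = 55272.

55272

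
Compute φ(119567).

First factor: 119567 = 7 · 19 · 29 · 31.
φ(7) = 7 − 1 = 6.
φ(19) = 19 − 1 = 18.
φ(29) = 29 − 1 = 28.
φ(31) = 31 − 1 = 30.
Since φ is multiplicative, φ(119567) = 6 · 18 · 28 · 30 = 90720.

90720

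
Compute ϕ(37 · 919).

φ(34003) = 34003 · (1 − 1/37) · (1 − 1/919)
       = 34003 · 33048/34003 = 33048.

33048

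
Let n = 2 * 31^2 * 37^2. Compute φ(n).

φ(2) = 2 − 1 = 1.
φ(31^2) = 31^1·(31−1) = 31·30 = 930.
φ(37^2) = 37^2 − 37^1 = 1369 − 37 = 1332.
φ(2631218) = 1 × 930 × 1332 = 1238760.

1238760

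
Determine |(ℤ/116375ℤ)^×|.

75600

Factor 116375: 116375 = 5**3 * 7**2 * 19.
φ(116375) = 116375 · (1 − 1/5) · (1 − 1/7) · (1 − 1/19)
       = 116375 · 432/665 = 75600.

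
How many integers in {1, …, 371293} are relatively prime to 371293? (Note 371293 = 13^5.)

342732

φ(371293) = 371293 · (1 − 1/13)
       = 371293 · 12/13 = 342732.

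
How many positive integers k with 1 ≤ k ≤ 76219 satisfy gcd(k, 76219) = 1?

62400

First factor: 76219 = 11 × 13**2 × 41.
φ(76219) = 76219 · (1 − 1/11) · (1 − 1/13) · (1 − 1/41)
       = 76219 · 4800/5863 = 62400.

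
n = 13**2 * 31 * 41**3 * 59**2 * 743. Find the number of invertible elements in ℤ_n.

799019665516800

φ(933883722270577) = 933883722270577 · (1 − 1/13) · (1 − 1/31) · (1 − 1/41) · (1 − 1/59) · (1 − 1/743)
       = 933883722270577 · 619718400/724318751 = 799019665516800.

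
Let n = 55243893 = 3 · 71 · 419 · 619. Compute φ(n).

36165360

φ(55243893) = 55243893 · (1 − 1/3) · (1 − 1/71) · (1 − 1/419) · (1 − 1/619)
       = 55243893 · 36165360/55243893 = 36165360.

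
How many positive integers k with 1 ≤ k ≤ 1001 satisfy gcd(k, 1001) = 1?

720

First factor: 1001 = 7 * 11 * 13.
φ(1001) = 1001 · (1 − 1/7) · (1 − 1/11) · (1 − 1/13)
       = 1001 · 720/1001 = 720.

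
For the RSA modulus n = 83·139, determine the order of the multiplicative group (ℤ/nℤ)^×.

φ(83) = 83 − 1 = 82.
φ(139) = 139 − 1 = 138.
Multiply: 82 · 138 = 11316.

11316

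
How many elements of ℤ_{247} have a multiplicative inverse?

216

Factor 247: 247 = 13 · 19.
φ(13) = 13 − 1 = 12.
φ(19) = 19 − 1 = 18.
φ(247) = 12 × 18 = 216.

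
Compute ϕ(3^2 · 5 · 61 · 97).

138240

φ(266265) = 266265 · (1 − 1/3) · (1 − 1/5) · (1 − 1/61) · (1 − 1/97)
       = 266265 · 46080/88755 = 138240.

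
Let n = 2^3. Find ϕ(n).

φ(2^3) = 2^3 − 2^2 = 8 − 4 = 4.

4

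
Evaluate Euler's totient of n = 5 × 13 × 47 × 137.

300288

φ(418535) = 418535 · (1 − 1/5) · (1 − 1/13) · (1 − 1/47) · (1 − 1/137)
       = 418535 · 300288/418535 = 300288.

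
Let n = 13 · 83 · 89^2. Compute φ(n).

φ(8546759) = 8546759 · (1 − 1/13) · (1 − 1/83) · (1 − 1/89)
       = 8546759 · 86592/96031 = 7706688.

7706688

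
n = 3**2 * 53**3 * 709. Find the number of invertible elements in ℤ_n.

620496864

φ(3^2) = 3^2 − 3^1 = 9 − 3 = 6.
φ(53^3) = 53^2·(53−1) = 2809·52 = 146068.
φ(709) = 709 − 1 = 708.
φ(949984137) = 6 × 146068 × 708 = 620496864.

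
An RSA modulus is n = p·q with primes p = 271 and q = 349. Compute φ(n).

93960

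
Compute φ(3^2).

φ(9) = 9 · (1 − 1/3)
       = 9 · 2/3 = 6.

6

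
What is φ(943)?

880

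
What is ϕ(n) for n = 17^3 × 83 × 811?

307126080

φ(17^3) = 17^3 − 17^2 = 4913 − 289 = 4624.
φ(83) = 83 − 1 = 82.
φ(811) = 811 − 1 = 810.
Since φ is multiplicative, φ(330708769) = 4624 · 82 · 810 = 307126080.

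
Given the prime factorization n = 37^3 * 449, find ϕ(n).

22079232

φ(22743197) = 22743197 · (1 − 1/37) · (1 − 1/449)
       = 22743197 · 16128/16613 = 22079232.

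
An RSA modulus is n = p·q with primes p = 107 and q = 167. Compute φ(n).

φ(17869) = 17869 · (1 − 1/107) · (1 − 1/167)
       = 17869 · 17596/17869 = 17596.

17596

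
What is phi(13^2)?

156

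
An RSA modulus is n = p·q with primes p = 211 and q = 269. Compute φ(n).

φ(pq) = (p−1)(q−1) = 210 · 268 = 56280.

56280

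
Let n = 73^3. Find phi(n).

383688

φ(73^3) = 73^2·(73−1) = 5329·72 = 383688.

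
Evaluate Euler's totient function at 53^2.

2756

φ(2809) = 2809 · (1 − 1/53)
       = 2809 · 52/53 = 2756.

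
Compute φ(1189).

Prime factorization: 1189 = 29 × 41.
φ(1189) = 1189 · (1 − 1/29) · (1 − 1/41)
       = 1189 · 1120/1189 = 1120.

1120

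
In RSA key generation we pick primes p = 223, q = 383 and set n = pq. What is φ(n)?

84804

φ(85409) = 85409 · (1 − 1/223) · (1 − 1/383)
       = 85409 · 84804/85409 = 84804.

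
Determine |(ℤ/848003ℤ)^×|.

Prime factorization: 848003 = 13 × 37 × 41 × 43.
φ(848003) = 848003 · (1 − 1/13) · (1 − 1/37) · (1 − 1/41) · (1 − 1/43)
       = 848003 · 725760/848003 = 725760.

725760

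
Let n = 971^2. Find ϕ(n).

φ(942841) = 942841 · (1 − 1/971)
       = 942841 · 970/971 = 941870.

941870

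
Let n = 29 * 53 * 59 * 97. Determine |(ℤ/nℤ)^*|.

8107008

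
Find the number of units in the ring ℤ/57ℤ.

Factor 57: 57 = 3 * 19.
φ(3) = 3 − 1 = 2.
φ(19) = 19 − 1 = 18.
φ(57) = 2 × 18 = 36.

36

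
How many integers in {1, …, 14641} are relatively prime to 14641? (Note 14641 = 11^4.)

13310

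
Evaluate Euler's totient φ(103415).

72576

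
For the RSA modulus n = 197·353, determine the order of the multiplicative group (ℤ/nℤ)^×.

φ(197) = 197 − 1 = 196.
φ(353) = 353 − 1 = 352.
Multiply: 196 · 352 = 68992.

68992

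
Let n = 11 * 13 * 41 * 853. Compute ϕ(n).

4089600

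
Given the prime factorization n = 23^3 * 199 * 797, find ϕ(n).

φ(1929722701) = 1929722701 · (1 − 1/23) · (1 − 1/199) · (1 − 1/797)
       = 1929722701 · 3467376/3647869 = 1834241904.

1834241904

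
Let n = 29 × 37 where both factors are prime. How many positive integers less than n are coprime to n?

φ(1073) = 1073 · (1 − 1/29) · (1 − 1/37)
       = 1073 · 1008/1073 = 1008.

1008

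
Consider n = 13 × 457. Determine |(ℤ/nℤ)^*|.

5472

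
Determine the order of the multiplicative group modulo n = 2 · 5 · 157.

φ(1570) = 1570 · (1 − 1/2) · (1 − 1/5) · (1 − 1/157)
       = 1570 · 624/1570 = 624.

624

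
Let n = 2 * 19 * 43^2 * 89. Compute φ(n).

2860704

φ(2) = 2 − 1 = 1.
φ(19) = 19 − 1 = 18.
φ(43^2) = 43^2 − 43^1 = 1849 − 43 = 1806.
φ(89) = 89 − 1 = 88.
φ(6253318) = 1 × 18 × 1806 × 88 = 2860704.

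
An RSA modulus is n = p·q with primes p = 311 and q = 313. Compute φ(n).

96720

For distinct primes, φ(pq) = (p−1)(q−1) = 310 × 312 = 96720.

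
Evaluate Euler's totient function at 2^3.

φ(2^3) = 2^3 − 2^2 = 8 − 4 = 4.

4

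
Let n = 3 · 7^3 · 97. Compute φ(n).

56448

φ(3) = 3 − 1 = 2.
φ(7^3) = 7^3 − 7^2 = 343 − 49 = 294.
φ(97) = 97 − 1 = 96.
Since φ is multiplicative, φ(99813) = 2 · 294 · 96 = 56448.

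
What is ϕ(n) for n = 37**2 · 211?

φ(288859) = 288859 · (1 − 1/37) · (1 − 1/211)
       = 288859 · 7560/7807 = 279720.

279720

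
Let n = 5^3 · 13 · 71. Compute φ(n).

φ(115375) = 115375 · (1 − 1/5) · (1 − 1/13) · (1 − 1/71)
       = 115375 · 3360/4615 = 84000.

84000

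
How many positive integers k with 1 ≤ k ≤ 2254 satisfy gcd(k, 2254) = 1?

924

Prime factorization: 2254 = 2 * 7**2 * 23.
φ(2254) = 2254 · (1 − 1/2) · (1 − 1/7) · (1 − 1/23)
       = 2254 · 132/322 = 924.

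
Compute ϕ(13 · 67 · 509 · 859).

φ(13) = 13 − 1 = 12.
φ(67) = 67 − 1 = 66.
φ(509) = 509 − 1 = 508.
φ(859) = 859 − 1 = 858.
Multiply: 12 · 66 · 508 · 858 = 345204288.

345204288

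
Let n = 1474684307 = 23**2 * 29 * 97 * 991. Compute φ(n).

1346526720

φ(23^2) = 23^2 − 23^1 = 529 − 23 = 506.
φ(29) = 29 − 1 = 28.
φ(97) = 97 − 1 = 96.
φ(991) = 991 − 1 = 990.
Multiply: 506 · 28 · 96 · 990 = 1346526720.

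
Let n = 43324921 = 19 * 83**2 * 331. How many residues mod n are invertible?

φ(19) = 19 − 1 = 18.
φ(83^2) = 83^2 − 83^1 = 6889 − 83 = 6806.
φ(331) = 331 − 1 = 330.
φ(43324921) = 18 × 6806 × 330 = 40427640.

40427640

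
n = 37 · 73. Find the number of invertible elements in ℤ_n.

2592

φ(37) = 37 − 1 = 36.
φ(73) = 73 − 1 = 72.
φ(2701) = 36 × 72 = 2592.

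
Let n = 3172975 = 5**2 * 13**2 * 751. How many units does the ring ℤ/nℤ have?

2340000

φ(5^2) = 5^2 − 5^1 = 25 − 5 = 20.
φ(13^2) = 13^2 − 13^1 = 169 − 13 = 156.
φ(751) = 751 − 1 = 750.
Multiply: 20 · 156 · 750 = 2340000.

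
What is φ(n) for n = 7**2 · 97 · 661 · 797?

φ(2503961201) = 2503961201 · (1 − 1/7) · (1 − 1/97) · (1 − 1/661) · (1 − 1/797)
       = 2503961201 · 302607360/357708743 = 2118251520.

2118251520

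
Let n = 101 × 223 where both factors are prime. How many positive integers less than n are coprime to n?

φ(101) = 101 − 1 = 100.
φ(223) = 223 − 1 = 222.
φ(22523) = 100 × 222 = 22200.

22200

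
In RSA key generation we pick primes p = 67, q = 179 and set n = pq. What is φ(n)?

φ(67) = 67 − 1 = 66.
φ(179) = 179 − 1 = 178.
Since φ is multiplicative, φ(11993) = 66 · 178 = 11748.

11748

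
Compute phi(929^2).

862112

φ(929^2) = 929^1·(929−1) = 929·928 = 862112.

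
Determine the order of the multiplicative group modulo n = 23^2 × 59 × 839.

φ(26186029) = 26186029 · (1 − 1/23) · (1 − 1/59) · (1 − 1/839)
       = 26186029 · 1069288/1138523 = 24593624.

24593624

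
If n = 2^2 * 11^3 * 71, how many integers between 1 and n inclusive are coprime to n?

φ(2^2) = 2^1·(2−1) = 2·1 = 2.
φ(11^3) = 11^2·(11−1) = 121·10 = 1210.
φ(71) = 71 − 1 = 70.
φ(378004) = 2 × 1210 × 70 = 169400.

169400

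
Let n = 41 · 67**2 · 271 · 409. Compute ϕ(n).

φ(20399807111) = 20399807111 · (1 − 1/41) · (1 − 1/67) · (1 − 1/271) · (1 − 1/409)
       = 20399807111 · 290822400/304474733 = 19485100800.

19485100800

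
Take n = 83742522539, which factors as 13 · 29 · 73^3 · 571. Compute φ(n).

φ(83742522539) = 83742522539 · (1 − 1/13) · (1 − 1/29) · (1 − 1/73) · (1 − 1/571)
       = 83742522539 · 13789440/15714491 = 73483925760.

73483925760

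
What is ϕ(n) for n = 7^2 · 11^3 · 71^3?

φ(7^2) = 7^2 − 7^1 = 49 − 7 = 42.
φ(11^3) = 11^3 − 11^2 = 1331 − 121 = 1210.
φ(71^3) = 71^3 − 71^2 = 357911 − 5041 = 352870.
φ(23342597509) = 42 × 1210 × 352870 = 17932853400.

17932853400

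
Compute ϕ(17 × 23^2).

φ(17) = 17 − 1 = 16.
φ(23^2) = 23^1·(23−1) = 23·22 = 506.
Since φ is multiplicative, φ(8993) = 16 · 506 = 8096.

8096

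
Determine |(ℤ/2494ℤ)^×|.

Factor 2494: 2494 = 2 · 29 · 43.
φ(2494) = 2494 · (1 − 1/2) · (1 − 1/29) · (1 − 1/43)
       = 2494 · 1176/2494 = 1176.

1176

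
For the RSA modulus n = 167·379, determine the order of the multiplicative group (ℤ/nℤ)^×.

62748

φ(63293) = 63293 · (1 − 1/167) · (1 − 1/379)
       = 63293 · 62748/63293 = 62748.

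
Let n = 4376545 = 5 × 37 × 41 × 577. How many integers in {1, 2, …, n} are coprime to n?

3317760

φ(4376545) = 4376545 · (1 − 1/5) · (1 − 1/37) · (1 − 1/41) · (1 − 1/577)
       = 4376545 · 3317760/4376545 = 3317760.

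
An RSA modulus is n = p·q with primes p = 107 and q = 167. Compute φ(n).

17596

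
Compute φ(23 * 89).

1936

φ(23) = 23 − 1 = 22.
φ(89) = 89 − 1 = 88.
φ(2047) = 22 × 88 = 1936.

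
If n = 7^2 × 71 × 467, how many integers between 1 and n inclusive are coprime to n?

1370040

φ(1624693) = 1624693 · (1 − 1/7) · (1 − 1/71) · (1 − 1/467)
       = 1624693 · 195720/232099 = 1370040.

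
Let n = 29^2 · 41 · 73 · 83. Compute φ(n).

191761920

φ(29^2) = 29^2 − 29^1 = 841 − 29 = 812.
φ(41) = 41 − 1 = 40.
φ(73) = 73 − 1 = 72.
φ(83) = 83 − 1 = 82.
φ(208920379) = 812 × 40 × 72 × 82 = 191761920.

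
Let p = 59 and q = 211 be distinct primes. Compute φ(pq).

12180

φ(n) = (p − 1)(q − 1) = (59−1)(211−1) = 58·210 = 12180.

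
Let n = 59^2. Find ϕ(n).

φ(59^2) = 59^2 − 59^1 = 3481 − 59 = 3422.

3422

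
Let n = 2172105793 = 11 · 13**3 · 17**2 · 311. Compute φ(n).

1710009600

φ(2172105793) = 2172105793 · (1 − 1/11) · (1 − 1/13) · (1 − 1/17) · (1 − 1/311)
       = 2172105793 · 595200/756041 = 1710009600.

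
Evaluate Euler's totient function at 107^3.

φ(1225043) = 1225043 · (1 − 1/107)
       = 1225043 · 106/107 = 1213594.

1213594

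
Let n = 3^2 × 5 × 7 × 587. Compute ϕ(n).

84384

φ(3^2) = 3^2 − 3^1 = 9 − 3 = 6.
φ(5) = 5 − 1 = 4.
φ(7) = 7 − 1 = 6.
φ(587) = 587 − 1 = 586.
φ(184905) = 6 × 4 × 6 × 586 = 84384.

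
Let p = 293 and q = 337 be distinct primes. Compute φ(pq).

98112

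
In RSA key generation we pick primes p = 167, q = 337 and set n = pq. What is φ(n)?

55776

φ(167) = 167 − 1 = 166.
φ(337) = 337 − 1 = 336.
φ(56279) = 166 × 336 = 55776.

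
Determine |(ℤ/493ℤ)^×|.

Factor 493: 493 = 17 · 29.
φ(493) = 493 · (1 − 1/17) · (1 − 1/29)
       = 493 · 448/493 = 448.

448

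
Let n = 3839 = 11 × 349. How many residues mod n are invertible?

φ(11) = 11 − 1 = 10.
φ(349) = 349 − 1 = 348.
φ(3839) = 10 × 348 = 3480.

3480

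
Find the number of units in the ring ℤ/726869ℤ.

Prime factorization: 726869 = 11 × 13^2 × 17 × 23.
φ(726869) = 726869 · (1 − 1/11) · (1 − 1/13) · (1 − 1/17) · (1 − 1/23)
       = 726869 · 42240/55913 = 549120.

549120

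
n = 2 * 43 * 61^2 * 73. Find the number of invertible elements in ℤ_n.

φ(2) = 2 − 1 = 1.
φ(43) = 43 − 1 = 42.
φ(61^2) = 61^2 − 61^1 = 3721 − 61 = 3660.
φ(73) = 73 − 1 = 72.
Multiply: 1 · 42 · 3660 · 72 = 11067840.

11067840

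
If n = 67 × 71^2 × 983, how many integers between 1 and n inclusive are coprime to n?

φ(67) = 67 − 1 = 66.
φ(71^2) = 71^1·(71−1) = 71·70 = 4970.
φ(983) = 983 − 1 = 982.
Since φ is multiplicative, φ(332005301) = 66 · 4970 · 982 = 322115640.

322115640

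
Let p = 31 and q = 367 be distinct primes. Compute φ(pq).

10980

φ(11377) = 11377 · (1 − 1/31) · (1 − 1/367)
       = 11377 · 10980/11377 = 10980.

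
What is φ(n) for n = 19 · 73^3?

φ(19) = 19 − 1 = 18.
φ(73^3) = 73^2·(73−1) = 5329·72 = 383688.
Since φ is multiplicative, φ(7391323) = 18 · 383688 = 6906384.

6906384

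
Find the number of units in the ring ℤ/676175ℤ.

Factor 676175: 676175 = 5^2 × 17 × 37 × 43.
φ(5^2) = 5^2 − 5^1 = 25 − 5 = 20.
φ(17) = 17 − 1 = 16.
φ(37) = 37 − 1 = 36.
φ(43) = 43 − 1 = 42.
Multiply: 20 · 16 · 36 · 42 = 483840.

483840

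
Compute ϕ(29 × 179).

φ(5191) = 5191 · (1 − 1/29) · (1 − 1/179)
       = 5191 · 4984/5191 = 4984.

4984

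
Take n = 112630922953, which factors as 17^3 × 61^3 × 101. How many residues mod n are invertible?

103235424000

φ(17^3) = 17^2·(17−1) = 289·16 = 4624.
φ(61^3) = 61^3 − 61^2 = 226981 − 3721 = 223260.
φ(101) = 101 − 1 = 100.
φ(112630922953) = 4624 × 223260 × 100 = 103235424000.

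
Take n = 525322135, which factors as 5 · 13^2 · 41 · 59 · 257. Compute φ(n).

370606080

φ(5) = 5 − 1 = 4.
φ(13^2) = 13^2 − 13^1 = 169 − 13 = 156.
φ(41) = 41 − 1 = 40.
φ(59) = 59 − 1 = 58.
φ(257) = 257 − 1 = 256.
φ(525322135) = 4 × 156 × 40 × 58 × 256 = 370606080.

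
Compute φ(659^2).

433622

φ(434281) = 434281 · (1 − 1/659)
       = 434281 · 658/659 = 433622.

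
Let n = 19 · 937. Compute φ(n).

φ(19) = 19 − 1 = 18.
φ(937) = 937 − 1 = 936.
Multiply: 18 · 936 = 16848.

16848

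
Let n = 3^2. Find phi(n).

6

φ(9) = 9 · (1 − 1/3)
       = 9 · 2/3 = 6.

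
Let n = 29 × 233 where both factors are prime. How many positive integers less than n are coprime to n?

6496

φ(pq) = (p−1)(q−1) = 28 · 232 = 6496.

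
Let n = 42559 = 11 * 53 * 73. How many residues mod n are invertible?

φ(42559) = 42559 · (1 − 1/11) · (1 − 1/53) · (1 − 1/73)
       = 42559 · 37440/42559 = 37440.

37440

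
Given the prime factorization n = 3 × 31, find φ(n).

60

φ(93) = 93 · (1 − 1/3) · (1 − 1/31)
       = 93 · 60/93 = 60.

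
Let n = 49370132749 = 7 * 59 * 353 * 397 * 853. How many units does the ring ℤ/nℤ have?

φ(7) = 7 − 1 = 6.
φ(59) = 59 − 1 = 58.
φ(353) = 353 − 1 = 352.
φ(397) = 397 − 1 = 396.
φ(853) = 853 − 1 = 852.
Multiply: 6 · 58 · 352 · 396 · 852 = 41329170432.

41329170432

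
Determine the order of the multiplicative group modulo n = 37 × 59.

φ(37) = 37 − 1 = 36.
φ(59) = 59 − 1 = 58.
Multiply: 36 · 58 = 2088.

2088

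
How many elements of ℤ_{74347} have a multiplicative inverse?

54432

Factor 74347: 74347 = 7 * 13 * 19 * 43.
φ(7) = 7 − 1 = 6.
φ(13) = 13 − 1 = 12.
φ(19) = 19 − 1 = 18.
φ(43) = 43 − 1 = 42.
Since φ is multiplicative, φ(74347) = 6 · 12 · 18 · 42 = 54432.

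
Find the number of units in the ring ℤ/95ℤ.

72

Prime factorization: 95 = 5 × 19.
φ(5) = 5 − 1 = 4.
φ(19) = 19 − 1 = 18.
Since φ is multiplicative, φ(95) = 4 · 18 = 72.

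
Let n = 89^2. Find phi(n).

7832

φ(7921) = 7921 · (1 − 1/89)
       = 7921 · 88/89 = 7832.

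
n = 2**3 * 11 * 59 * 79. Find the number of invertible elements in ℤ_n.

φ(410168) = 410168 · (1 − 1/2) · (1 − 1/11) · (1 − 1/59) · (1 − 1/79)
       = 410168 · 45240/102542 = 180960.

180960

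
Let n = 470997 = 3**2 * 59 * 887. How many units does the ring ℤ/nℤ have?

φ(3^2) = 3^1·(3−1) = 3·2 = 6.
φ(59) = 59 − 1 = 58.
φ(887) = 887 − 1 = 886.
φ(470997) = 6 × 58 × 886 = 308328.

308328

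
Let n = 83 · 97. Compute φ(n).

7872

φ(8051) = 8051 · (1 − 1/83) · (1 − 1/97)
       = 8051 · 7872/8051 = 7872.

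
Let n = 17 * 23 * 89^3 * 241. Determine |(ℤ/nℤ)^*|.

58886615040

φ(17) = 17 − 1 = 16.
φ(23) = 23 − 1 = 22.
φ(89^3) = 89^3 − 89^2 = 704969 − 7921 = 697048.
φ(241) = 241 − 1 = 240.
Since φ is multiplicative, φ(66429933839) = 16 · 22 · 697048 · 240 = 58886615040.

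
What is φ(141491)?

First factor: 141491 = 7 × 17 × 29 × 41.
φ(141491) = 141491 · (1 − 1/7) · (1 − 1/17) · (1 − 1/29) · (1 − 1/41)
       = 141491 · 107520/141491 = 107520.

107520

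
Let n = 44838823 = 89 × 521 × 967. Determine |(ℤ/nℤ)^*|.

φ(89) = 89 − 1 = 88.
φ(521) = 521 − 1 = 520.
φ(967) = 967 − 1 = 966.
Since φ is multiplicative, φ(44838823) = 88 · 520 · 966 = 44204160.

44204160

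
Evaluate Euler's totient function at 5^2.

φ(25) = 25 · (1 − 1/5)
       = 25 · 4/5 = 20.

20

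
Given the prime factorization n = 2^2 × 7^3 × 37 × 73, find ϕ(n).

φ(2^2) = 2^2 − 2^1 = 4 − 2 = 2.
φ(7^3) = 7^2·(7−1) = 49·6 = 294.
φ(37) = 37 − 1 = 36.
φ(73) = 73 − 1 = 72.
Since φ is multiplicative, φ(3705772) = 2 · 294 · 36 · 72 = 1524096.

1524096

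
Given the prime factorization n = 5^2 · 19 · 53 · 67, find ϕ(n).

φ(5^2) = 5^2 − 5^1 = 25 − 5 = 20.
φ(19) = 19 − 1 = 18.
φ(53) = 53 − 1 = 52.
φ(67) = 67 − 1 = 66.
φ(1686725) = 20 × 18 × 52 × 66 = 1235520.

1235520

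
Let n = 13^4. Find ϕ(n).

26364

φ(28561) = 28561 · (1 − 1/13)
       = 28561 · 12/13 = 26364.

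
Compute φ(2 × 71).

φ(142) = 142 · (1 − 1/2) · (1 − 1/71)
       = 142 · 70/142 = 70.

70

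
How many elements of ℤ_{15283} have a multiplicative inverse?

13440

Factor 15283: 15283 = 17 * 29 * 31.
φ(17) = 17 − 1 = 16.
φ(29) = 29 − 1 = 28.
φ(31) = 31 − 1 = 30.
Multiply: 16 · 28 · 30 = 13440.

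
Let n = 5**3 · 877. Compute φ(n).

φ(5^3) = 5^3 − 5^2 = 125 − 25 = 100.
φ(877) = 877 − 1 = 876.
Since φ is multiplicative, φ(109625) = 100 · 876 = 87600.

87600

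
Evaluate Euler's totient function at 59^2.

φ(3481) = 3481 · (1 − 1/59)
       = 3481 · 58/59 = 3422.

3422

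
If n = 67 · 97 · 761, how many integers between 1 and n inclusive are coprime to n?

4815360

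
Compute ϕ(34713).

18144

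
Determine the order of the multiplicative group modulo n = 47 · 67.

3036

φ(47) = 47 − 1 = 46.
φ(67) = 67 − 1 = 66.
Since φ is multiplicative, φ(3149) = 46 · 66 = 3036.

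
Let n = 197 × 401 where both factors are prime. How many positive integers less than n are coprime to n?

φ(197) = 197 − 1 = 196.
φ(401) = 401 − 1 = 400.
Multiply: 196 · 400 = 78400.

78400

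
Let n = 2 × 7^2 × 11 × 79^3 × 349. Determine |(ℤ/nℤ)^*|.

71150395680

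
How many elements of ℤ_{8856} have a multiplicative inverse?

2880

Prime factorization: 8856 = 2^3 * 3^3 * 41.
φ(2^3) = 2^2·(2−1) = 4·1 = 4.
φ(3^3) = 3^2·(3−1) = 9·2 = 18.
φ(41) = 41 − 1 = 40.
φ(8856) = 4 × 18 × 40 = 2880.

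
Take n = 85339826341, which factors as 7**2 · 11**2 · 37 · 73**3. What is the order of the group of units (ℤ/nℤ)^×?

63814988160

φ(85339826341) = 85339826341 · (1 − 1/7) · (1 − 1/11) · (1 − 1/37) · (1 − 1/73)
       = 85339826341 · 155520/207977 = 63814988160.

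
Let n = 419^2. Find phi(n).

175142

φ(175561) = 175561 · (1 − 1/419)
       = 175561 · 418/419 = 175142.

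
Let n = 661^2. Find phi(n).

φ(436921) = 436921 · (1 − 1/661)
       = 436921 · 660/661 = 436260.

436260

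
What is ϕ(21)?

12

21 = 3 * 7.
φ(3) = 3 − 1 = 2.
φ(7) = 7 − 1 = 6.
Multiply: 2 · 6 = 12.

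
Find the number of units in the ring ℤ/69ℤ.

Factor 69: 69 = 3 · 23.
φ(69) = 69 · (1 − 1/3) · (1 − 1/23)
       = 69 · 44/69 = 44.

44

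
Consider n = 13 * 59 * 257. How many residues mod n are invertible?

φ(197119) = 197119 · (1 − 1/13) · (1 − 1/59) · (1 − 1/257)
       = 197119 · 178176/197119 = 178176.

178176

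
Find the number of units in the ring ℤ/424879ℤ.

310464

Prime factorization: 424879 = 7^2 × 13 × 23 × 29.
φ(7^2) = 7^2 − 7^1 = 49 − 7 = 42.
φ(13) = 13 − 1 = 12.
φ(23) = 23 − 1 = 22.
φ(29) = 29 − 1 = 28.
Since φ is multiplicative, φ(424879) = 42 · 12 · 22 · 28 = 310464.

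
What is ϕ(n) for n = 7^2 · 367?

15372

φ(7^2) = 7^2 − 7^1 = 49 − 7 = 42.
φ(367) = 367 − 1 = 366.
φ(17983) = 42 × 366 = 15372.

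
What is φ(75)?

75 = 3 · 5**2.
φ(3) = 3 − 1 = 2.
φ(5^2) = 5^2 − 5^1 = 25 − 5 = 20.
Since φ is multiplicative, φ(75) = 2 · 20 = 40.

40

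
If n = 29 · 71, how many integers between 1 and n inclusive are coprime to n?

φ(2059) = 2059 · (1 − 1/29) · (1 − 1/71)
       = 2059 · 1960/2059 = 1960.

1960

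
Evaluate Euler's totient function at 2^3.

φ(8) = 8 · (1 − 1/2)
       = 8 · 1/2 = 4.

4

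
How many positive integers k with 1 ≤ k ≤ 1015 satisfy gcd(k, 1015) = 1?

First factor: 1015 = 5 * 7 * 29.
φ(5) = 5 − 1 = 4.
φ(7) = 7 − 1 = 6.
φ(29) = 29 − 1 = 28.
φ(1015) = 4 × 6 × 28 = 672.

672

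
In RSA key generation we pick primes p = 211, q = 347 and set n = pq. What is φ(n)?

72660

For distinct primes, φ(pq) = (p−1)(q−1) = 210 × 346 = 72660.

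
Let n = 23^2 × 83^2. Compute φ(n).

φ(23^2) = 23^2 − 23^1 = 529 − 23 = 506.
φ(83^2) = 83^2 − 83^1 = 6889 − 83 = 6806.
Multiply: 506 · 6806 = 3443836.

3443836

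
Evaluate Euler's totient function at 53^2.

φ(2809) = 2809 · (1 − 1/53)
       = 2809 · 52/53 = 2756.

2756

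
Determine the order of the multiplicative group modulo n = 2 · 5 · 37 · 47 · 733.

4848768

φ(2) = 2 − 1 = 1.
φ(5) = 5 − 1 = 4.
φ(37) = 37 − 1 = 36.
φ(47) = 47 − 1 = 46.
φ(733) = 733 − 1 = 732.
Multiply: 1 · 4 · 36 · 46 · 732 = 4848768.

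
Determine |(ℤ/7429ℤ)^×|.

7429 = 17 * 19 * 23.
φ(17) = 17 − 1 = 16.
φ(19) = 19 − 1 = 18.
φ(23) = 23 − 1 = 22.
Since φ is multiplicative, φ(7429) = 16 · 18 · 22 = 6336.

6336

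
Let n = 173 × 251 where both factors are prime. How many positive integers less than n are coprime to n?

43000

φ(43423) = 43423 · (1 − 1/173) · (1 − 1/251)
       = 43423 · 43000/43423 = 43000.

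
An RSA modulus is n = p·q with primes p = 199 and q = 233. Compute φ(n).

45936

φ(46367) = 46367 · (1 − 1/199) · (1 − 1/233)
       = 46367 · 45936/46367 = 45936.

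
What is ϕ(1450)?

First factor: 1450 = 2 × 5**2 × 29.
φ(2) = 2 − 1 = 1.
φ(5^2) = 5^2 − 5^1 = 25 − 5 = 20.
φ(29) = 29 − 1 = 28.
Multiply: 1 · 20 · 28 = 560.

560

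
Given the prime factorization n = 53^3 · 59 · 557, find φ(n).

φ(53^3) = 53^3 − 53^2 = 148877 − 2809 = 146068.
φ(59) = 59 − 1 = 58.
φ(557) = 557 − 1 = 556.
Multiply: 146068 · 58 · 556 = 4710400864.

4710400864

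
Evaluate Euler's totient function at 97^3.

φ(912673) = 912673 · (1 − 1/97)
       = 912673 · 96/97 = 903264.

903264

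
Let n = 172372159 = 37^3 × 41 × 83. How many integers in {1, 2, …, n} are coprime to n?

φ(172372159) = 172372159 · (1 − 1/37) · (1 − 1/41) · (1 − 1/83)
       = 172372159 · 118080/125911 = 161651520.

161651520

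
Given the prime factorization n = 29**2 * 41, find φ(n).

32480

φ(29^2) = 29^2 − 29^1 = 841 − 29 = 812.
φ(41) = 41 − 1 = 40.
Multiply: 812 · 40 = 32480.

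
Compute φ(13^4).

26364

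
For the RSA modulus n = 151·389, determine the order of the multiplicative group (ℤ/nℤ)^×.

For distinct primes, φ(pq) = (p−1)(q−1) = 150 × 388 = 58200.

58200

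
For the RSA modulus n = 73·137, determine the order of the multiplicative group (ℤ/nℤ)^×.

φ(10001) = 10001 · (1 − 1/73) · (1 − 1/137)
       = 10001 · 9792/10001 = 9792.

9792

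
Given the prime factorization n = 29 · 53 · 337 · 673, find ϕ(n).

328753152

φ(29) = 29 − 1 = 28.
φ(53) = 53 − 1 = 52.
φ(337) = 337 − 1 = 336.
φ(673) = 673 − 1 = 672.
φ(348593137) = 28 × 52 × 336 × 672 = 328753152.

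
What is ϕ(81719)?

63360

Prime factorization: 81719 = 11 · 17 · 19 · 23.
φ(81719) = 81719 · (1 − 1/11) · (1 − 1/17) · (1 − 1/19) · (1 − 1/23)
       = 81719 · 63360/81719 = 63360.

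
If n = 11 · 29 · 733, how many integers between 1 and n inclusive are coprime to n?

φ(233827) = 233827 · (1 − 1/11) · (1 − 1/29) · (1 − 1/733)
       = 233827 · 204960/233827 = 204960.

204960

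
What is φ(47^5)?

224465326

φ(47^5) = 47^5 − 47^4 = 229345007 − 4879681 = 224465326.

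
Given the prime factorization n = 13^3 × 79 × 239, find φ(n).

37647792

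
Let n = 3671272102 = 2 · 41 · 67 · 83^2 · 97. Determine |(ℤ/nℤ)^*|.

1724912640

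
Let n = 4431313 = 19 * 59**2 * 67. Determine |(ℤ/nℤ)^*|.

4065336

φ(19) = 19 − 1 = 18.
φ(59^2) = 59^1·(59−1) = 59·58 = 3422.
φ(67) = 67 − 1 = 66.
φ(4431313) = 18 × 3422 × 66 = 4065336.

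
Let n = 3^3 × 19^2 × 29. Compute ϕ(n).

172368

φ(282663) = 282663 · (1 − 1/3) · (1 − 1/19) · (1 − 1/29)
       = 282663 · 1008/1653 = 172368.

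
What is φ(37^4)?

φ(37^4) = 37^4 − 37^3 = 1874161 − 50653 = 1823508.

1823508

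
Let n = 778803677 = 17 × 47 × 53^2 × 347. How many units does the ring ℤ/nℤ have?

φ(17) = 17 − 1 = 16.
φ(47) = 47 − 1 = 46.
φ(53^2) = 53^2 − 53^1 = 2809 − 53 = 2756.
φ(347) = 347 − 1 = 346.
Since φ is multiplicative, φ(778803677) = 16 · 46 · 2756 · 346 = 701831936.

701831936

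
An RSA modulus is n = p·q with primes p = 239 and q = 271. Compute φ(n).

φ(n) = (p − 1)(q − 1) = (239−1)(271−1) = 238·270 = 64260.

64260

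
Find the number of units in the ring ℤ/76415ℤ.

76415 = 5 · 17 · 29 · 31.
φ(5) = 5 − 1 = 4.
φ(17) = 17 − 1 = 16.
φ(29) = 29 − 1 = 28.
φ(31) = 31 − 1 = 30.
Multiply: 4 · 16 · 28 · 30 = 53760.

53760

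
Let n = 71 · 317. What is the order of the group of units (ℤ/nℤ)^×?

22120

φ(22507) = 22507 · (1 − 1/71) · (1 − 1/317)
       = 22507 · 22120/22507 = 22120.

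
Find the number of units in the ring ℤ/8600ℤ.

3360

Factor 8600: 8600 = 2^3 · 5^2 · 43.
φ(2^3) = 2^3 − 2^2 = 8 − 4 = 4.
φ(5^2) = 5^1·(5−1) = 5·4 = 20.
φ(43) = 43 − 1 = 42.
Since φ is multiplicative, φ(8600) = 4 · 20 · 42 = 3360.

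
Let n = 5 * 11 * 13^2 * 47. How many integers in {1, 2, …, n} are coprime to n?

φ(5) = 5 − 1 = 4.
φ(11) = 11 − 1 = 10.
φ(13^2) = 13^2 − 13^1 = 169 − 13 = 156.
φ(47) = 47 − 1 = 46.
Multiply: 4 · 10 · 156 · 46 = 287040.

287040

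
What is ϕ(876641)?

Prime factorization: 876641 = 19 · 29 · 37 · 43.
φ(19) = 19 − 1 = 18.
φ(29) = 29 − 1 = 28.
φ(37) = 37 − 1 = 36.
φ(43) = 43 − 1 = 42.
φ(876641) = 18 × 28 × 36 × 42 = 762048.

762048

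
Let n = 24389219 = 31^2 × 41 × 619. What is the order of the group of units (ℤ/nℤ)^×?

φ(24389219) = 24389219 · (1 − 1/31) · (1 − 1/41) · (1 − 1/619)
       = 24389219 · 741600/786749 = 22989600.

22989600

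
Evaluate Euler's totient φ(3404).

1584

First factor: 3404 = 2^2 · 23 · 37.
φ(2^2) = 2^2 − 2^1 = 4 − 2 = 2.
φ(23) = 23 − 1 = 22.
φ(37) = 37 − 1 = 36.
φ(3404) = 2 × 22 × 36 = 1584.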